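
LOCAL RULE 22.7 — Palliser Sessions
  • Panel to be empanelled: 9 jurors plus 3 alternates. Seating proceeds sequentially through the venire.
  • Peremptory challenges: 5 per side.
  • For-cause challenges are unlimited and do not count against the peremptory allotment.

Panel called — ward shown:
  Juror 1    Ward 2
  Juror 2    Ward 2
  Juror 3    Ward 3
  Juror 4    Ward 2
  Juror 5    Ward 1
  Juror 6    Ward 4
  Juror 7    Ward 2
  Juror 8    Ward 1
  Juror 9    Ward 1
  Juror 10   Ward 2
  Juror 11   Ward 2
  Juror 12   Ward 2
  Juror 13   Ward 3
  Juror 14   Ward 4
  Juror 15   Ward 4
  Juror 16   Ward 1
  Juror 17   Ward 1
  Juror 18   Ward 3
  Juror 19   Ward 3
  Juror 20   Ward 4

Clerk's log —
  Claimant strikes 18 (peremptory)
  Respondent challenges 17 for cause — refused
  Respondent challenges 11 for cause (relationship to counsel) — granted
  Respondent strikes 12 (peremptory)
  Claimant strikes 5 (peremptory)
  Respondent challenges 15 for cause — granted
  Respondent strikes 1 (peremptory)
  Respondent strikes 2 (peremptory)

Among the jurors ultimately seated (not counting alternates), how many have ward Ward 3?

2

Removed: #1, #2, #5, #11, #12, #15, #18.
Seated jurors 1–9: #3, #4, #6, #7, #8, #9, #10, #13, #14 (alternates #16, #17, #19 not counted).
Of those, in Ward 3: #3, #13 → 2.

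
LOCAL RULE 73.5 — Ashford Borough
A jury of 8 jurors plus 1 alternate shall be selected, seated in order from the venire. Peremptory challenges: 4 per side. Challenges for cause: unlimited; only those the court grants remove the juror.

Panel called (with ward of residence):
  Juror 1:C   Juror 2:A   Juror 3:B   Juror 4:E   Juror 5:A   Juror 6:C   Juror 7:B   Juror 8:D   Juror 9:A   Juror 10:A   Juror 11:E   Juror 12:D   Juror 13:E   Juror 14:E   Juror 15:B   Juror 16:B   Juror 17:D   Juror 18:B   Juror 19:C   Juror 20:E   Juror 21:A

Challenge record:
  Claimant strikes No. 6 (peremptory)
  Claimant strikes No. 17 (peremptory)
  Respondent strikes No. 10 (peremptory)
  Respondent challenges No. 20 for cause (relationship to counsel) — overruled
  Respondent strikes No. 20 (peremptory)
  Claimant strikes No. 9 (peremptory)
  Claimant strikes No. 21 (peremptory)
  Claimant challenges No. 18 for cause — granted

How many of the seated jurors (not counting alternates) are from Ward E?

Removed: #6, #9, #10, #17, #18, #20, #21.
Seated jurors 1–8: #1, #2, #3, #4, #5, #7, #8, #11 (alternates #12 not counted).
Of those, in Ward E: #4, #11 → 2.

2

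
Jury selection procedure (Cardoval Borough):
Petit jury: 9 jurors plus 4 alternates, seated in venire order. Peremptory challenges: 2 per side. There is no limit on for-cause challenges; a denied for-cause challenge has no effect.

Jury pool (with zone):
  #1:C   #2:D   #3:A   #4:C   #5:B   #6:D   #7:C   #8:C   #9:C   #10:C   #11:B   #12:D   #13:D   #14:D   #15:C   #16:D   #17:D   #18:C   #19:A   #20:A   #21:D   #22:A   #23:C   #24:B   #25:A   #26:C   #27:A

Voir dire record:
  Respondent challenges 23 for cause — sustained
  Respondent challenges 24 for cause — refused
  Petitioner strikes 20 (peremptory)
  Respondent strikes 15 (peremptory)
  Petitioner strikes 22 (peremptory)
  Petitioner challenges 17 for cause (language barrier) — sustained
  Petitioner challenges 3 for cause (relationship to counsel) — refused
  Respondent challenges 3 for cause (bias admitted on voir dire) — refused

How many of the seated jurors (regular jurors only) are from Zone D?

2

Removed: #15, #17, #20, #22, #23.
Seated jurors 1–9: #1, #2, #3, #4, #5, #6, #7, #8, #9 (alternates #10, #11, #12, #13 not counted).
Of those, in Zone D: #2, #6 → 2.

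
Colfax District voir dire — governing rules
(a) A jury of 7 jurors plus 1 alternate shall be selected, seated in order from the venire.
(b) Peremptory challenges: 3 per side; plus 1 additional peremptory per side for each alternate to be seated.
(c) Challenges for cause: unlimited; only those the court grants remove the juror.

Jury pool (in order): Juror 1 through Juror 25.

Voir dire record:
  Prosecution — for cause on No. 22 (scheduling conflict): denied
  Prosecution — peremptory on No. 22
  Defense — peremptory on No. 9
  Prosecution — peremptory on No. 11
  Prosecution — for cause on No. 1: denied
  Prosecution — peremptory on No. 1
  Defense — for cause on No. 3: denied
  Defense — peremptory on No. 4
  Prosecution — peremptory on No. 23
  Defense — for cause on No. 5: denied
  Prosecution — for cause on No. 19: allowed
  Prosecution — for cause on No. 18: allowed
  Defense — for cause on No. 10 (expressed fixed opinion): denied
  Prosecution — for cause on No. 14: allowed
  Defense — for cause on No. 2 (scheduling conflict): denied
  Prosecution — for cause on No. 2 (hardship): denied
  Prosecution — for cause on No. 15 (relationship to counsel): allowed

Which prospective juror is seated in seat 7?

Removed: #1, #4, #9, #11, #14, #15, #18, #19, #22, #23. (#2, #3, #5, #10 stay — for-cause denied.)
Filling seats in venire order through position 7: #2, #3, #5, #6, #7, #8, #10.
So seat 7 is #10.

10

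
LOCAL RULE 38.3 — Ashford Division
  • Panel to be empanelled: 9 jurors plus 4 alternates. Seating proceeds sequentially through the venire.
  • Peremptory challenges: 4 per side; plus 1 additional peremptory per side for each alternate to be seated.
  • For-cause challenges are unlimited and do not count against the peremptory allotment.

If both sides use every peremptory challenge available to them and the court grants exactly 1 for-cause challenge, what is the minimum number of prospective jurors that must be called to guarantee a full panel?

30

Seats to fill: 9 + 4 alternates = 13.
Peremptories: 4 + 1×4 = 8 per side × 2 sides = 16.
For-cause removals: 1.
Minimum venire: 13 + 16 + 1 = 30.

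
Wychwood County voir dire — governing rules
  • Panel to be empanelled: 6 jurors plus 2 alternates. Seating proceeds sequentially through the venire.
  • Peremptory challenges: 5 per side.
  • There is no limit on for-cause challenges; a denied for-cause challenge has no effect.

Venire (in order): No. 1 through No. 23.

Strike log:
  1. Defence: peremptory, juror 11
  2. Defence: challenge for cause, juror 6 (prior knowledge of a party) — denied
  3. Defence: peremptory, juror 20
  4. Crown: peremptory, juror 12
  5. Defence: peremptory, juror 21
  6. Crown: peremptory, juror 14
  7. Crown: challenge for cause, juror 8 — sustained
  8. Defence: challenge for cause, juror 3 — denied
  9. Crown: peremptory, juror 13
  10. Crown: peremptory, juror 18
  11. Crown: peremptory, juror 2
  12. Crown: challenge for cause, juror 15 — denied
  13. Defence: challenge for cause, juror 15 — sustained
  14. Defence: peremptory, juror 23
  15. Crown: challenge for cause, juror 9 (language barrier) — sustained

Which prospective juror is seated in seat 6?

Removed: #2, #8, #9, #11, #12, #13, #14, #15, #18, #20, #21, #23. (#3, #6 stay — for-cause denied.)
Seating in order: seats 1–6 → #1, #3, #4, #5, #6, #7; alternates → #10, #16.
So seat 6 is #7.

7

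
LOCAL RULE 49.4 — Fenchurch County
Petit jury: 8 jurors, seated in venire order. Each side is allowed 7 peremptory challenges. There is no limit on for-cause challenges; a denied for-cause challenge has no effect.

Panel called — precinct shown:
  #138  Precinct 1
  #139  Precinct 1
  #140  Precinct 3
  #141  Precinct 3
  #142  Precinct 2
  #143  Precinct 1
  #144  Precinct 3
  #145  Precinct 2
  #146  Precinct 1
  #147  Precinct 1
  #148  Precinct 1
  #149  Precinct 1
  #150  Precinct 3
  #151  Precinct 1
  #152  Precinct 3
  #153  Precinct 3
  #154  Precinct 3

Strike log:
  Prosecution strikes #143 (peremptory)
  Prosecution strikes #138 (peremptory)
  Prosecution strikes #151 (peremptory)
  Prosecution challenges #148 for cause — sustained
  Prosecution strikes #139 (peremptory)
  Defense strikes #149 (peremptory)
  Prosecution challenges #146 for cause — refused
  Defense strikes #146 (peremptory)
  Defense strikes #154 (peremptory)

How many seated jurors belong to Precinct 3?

5

Removed: #138, #139, #143, #146, #148, #149, #151, #154.
Seated jurors 1–8: #140, #141, #142, #144, #145, #147, #150, #152.
Of those, in Precinct 3: #140, #141, #144, #150, #152 → 5.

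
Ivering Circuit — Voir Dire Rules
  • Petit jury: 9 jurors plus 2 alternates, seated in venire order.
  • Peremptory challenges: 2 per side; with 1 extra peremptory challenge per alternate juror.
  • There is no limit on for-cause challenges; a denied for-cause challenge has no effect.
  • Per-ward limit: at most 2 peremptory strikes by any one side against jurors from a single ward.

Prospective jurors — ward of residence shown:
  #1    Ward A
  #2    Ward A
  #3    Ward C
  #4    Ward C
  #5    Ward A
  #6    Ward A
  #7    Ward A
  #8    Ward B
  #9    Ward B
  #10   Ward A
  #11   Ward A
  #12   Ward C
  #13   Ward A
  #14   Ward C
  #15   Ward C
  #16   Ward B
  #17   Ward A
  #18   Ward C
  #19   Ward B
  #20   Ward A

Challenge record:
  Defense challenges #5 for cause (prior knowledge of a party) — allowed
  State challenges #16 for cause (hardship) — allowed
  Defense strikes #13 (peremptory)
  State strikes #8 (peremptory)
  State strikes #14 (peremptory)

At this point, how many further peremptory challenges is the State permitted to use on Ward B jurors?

State peremptories so far: #8, #14 — 2 of 4 used, 2 left overall.
Against Ward B: #8 — 1 used; per-ward cap 2 leaves 1.
Binding limit: min(2, 1) = 1.

1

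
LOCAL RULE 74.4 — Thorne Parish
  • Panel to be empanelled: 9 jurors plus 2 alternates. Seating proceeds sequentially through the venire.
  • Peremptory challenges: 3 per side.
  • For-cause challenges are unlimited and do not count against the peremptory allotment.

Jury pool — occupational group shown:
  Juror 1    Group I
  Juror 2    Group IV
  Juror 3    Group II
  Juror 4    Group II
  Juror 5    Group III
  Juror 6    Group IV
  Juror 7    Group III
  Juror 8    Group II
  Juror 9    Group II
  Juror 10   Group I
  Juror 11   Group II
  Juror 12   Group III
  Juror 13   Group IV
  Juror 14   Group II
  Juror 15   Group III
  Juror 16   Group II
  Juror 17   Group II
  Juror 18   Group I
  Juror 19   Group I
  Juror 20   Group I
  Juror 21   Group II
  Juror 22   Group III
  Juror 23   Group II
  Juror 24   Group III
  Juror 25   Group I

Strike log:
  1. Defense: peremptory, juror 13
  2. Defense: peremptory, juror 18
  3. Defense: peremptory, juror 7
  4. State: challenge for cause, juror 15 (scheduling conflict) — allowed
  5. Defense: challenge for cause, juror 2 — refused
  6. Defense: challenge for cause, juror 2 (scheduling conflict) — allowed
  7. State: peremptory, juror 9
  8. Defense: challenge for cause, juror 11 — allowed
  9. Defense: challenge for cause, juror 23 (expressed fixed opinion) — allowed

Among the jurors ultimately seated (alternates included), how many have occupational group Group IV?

1

Removed: #2, #7, #9, #11, #13, #15, #18, #23.
Seated (11 incl. alternates): #1, #3, #4, #5, #6, #8, #10, #12, #14, #16, #17.
Of those, in Group IV: #6 → 1.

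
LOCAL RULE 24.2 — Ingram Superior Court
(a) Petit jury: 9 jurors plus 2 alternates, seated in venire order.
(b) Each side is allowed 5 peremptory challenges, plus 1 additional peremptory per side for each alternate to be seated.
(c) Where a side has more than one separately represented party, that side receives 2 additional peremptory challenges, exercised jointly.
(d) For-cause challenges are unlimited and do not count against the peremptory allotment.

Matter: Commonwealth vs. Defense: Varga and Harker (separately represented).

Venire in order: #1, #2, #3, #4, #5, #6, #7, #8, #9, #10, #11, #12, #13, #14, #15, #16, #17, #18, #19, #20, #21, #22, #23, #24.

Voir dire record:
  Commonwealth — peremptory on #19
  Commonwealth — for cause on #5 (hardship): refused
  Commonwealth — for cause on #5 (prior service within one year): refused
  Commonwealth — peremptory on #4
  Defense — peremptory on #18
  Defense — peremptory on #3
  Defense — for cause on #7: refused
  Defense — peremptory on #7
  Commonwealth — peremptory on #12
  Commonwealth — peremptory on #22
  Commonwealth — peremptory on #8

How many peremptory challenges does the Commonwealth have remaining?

Commonwealth allotment: 5 base + 1 × 2 alternates = 7.
Commonwealth peremptories used: #19, #4, #12, #22, #8 — 5 (for-cause on #5, #5 don't count).
Remaining: 7 − 5 = 2.

2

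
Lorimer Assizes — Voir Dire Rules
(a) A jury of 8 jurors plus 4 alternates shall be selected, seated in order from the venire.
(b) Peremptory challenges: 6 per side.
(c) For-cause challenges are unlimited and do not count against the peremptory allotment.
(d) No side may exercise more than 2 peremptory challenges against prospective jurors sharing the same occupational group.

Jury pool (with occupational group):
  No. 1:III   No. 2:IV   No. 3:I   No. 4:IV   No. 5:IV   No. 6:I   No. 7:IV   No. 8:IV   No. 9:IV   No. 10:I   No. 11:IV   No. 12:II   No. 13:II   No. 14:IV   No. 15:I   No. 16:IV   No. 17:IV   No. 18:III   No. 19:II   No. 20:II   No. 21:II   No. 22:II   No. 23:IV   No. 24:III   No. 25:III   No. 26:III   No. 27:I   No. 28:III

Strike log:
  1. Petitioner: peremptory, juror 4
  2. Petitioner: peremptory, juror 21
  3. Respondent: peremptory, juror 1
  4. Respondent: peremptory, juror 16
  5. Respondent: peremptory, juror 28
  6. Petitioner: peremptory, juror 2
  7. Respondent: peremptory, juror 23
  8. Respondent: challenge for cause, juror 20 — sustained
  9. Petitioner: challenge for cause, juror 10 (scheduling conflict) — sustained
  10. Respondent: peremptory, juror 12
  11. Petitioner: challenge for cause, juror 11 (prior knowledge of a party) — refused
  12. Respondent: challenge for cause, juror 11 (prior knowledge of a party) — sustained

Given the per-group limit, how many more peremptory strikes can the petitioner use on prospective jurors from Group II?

1

Petitioner peremptories so far: #4, #21, #2 — 3 of 6 used, 3 left overall.
Against Group II: #21 — 1 used; per-group cap 2 leaves 1.
Binding limit: min(3, 1) = 1.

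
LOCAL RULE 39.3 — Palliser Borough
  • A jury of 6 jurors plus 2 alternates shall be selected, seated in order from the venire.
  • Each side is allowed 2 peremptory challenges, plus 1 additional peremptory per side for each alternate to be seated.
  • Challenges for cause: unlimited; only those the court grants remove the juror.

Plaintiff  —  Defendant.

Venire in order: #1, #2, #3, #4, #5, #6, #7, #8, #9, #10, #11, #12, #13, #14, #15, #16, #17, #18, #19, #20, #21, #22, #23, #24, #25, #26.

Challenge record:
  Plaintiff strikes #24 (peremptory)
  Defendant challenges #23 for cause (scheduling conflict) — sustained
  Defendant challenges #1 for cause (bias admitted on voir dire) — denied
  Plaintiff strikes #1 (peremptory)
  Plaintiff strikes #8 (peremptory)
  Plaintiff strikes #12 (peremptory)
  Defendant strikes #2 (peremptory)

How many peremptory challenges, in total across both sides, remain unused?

3

Plaintiff allotment: 2 base + 1 × 2 alternates = 4. Defendant allotment: 2 base + 1 × 2 alternates = 4.
Plaintiff peremptories used: #24, #1, #8, #12 — 4.
Defendant peremptories used: #2 — 1 (for-cause on #23, #1 don't count).
Remaining: (4 − 4) + (4 − 1) = 3.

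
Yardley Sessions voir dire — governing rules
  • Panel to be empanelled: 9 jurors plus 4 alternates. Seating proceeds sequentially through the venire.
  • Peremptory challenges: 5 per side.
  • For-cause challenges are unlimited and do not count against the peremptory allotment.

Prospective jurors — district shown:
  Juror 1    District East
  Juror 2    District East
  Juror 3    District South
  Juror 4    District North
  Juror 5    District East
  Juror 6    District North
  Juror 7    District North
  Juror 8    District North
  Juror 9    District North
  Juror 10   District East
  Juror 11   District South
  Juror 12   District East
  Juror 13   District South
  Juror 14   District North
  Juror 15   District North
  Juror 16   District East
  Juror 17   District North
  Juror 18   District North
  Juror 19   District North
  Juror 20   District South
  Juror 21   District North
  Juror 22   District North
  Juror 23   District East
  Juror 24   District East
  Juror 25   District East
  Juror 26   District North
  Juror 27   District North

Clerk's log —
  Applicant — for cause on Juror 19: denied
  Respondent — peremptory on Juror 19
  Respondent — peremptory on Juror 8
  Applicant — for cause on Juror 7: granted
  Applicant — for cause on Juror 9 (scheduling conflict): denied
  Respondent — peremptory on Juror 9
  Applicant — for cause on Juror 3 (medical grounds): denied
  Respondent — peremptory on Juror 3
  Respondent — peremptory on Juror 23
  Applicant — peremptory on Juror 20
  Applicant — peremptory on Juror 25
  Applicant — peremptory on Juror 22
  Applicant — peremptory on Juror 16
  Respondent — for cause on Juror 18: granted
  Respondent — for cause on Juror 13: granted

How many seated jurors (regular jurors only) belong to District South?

Removed: #3, #7, #8, #9, #13, #16, #18, #19, #20, #22, #23, #25.
Seated jurors 1–9: #1, #2, #4, #5, #6, #10, #11, #12, #14 (alternates #15, #17, #21, #24 not counted).
Of those, in District South: #11 → 1.

1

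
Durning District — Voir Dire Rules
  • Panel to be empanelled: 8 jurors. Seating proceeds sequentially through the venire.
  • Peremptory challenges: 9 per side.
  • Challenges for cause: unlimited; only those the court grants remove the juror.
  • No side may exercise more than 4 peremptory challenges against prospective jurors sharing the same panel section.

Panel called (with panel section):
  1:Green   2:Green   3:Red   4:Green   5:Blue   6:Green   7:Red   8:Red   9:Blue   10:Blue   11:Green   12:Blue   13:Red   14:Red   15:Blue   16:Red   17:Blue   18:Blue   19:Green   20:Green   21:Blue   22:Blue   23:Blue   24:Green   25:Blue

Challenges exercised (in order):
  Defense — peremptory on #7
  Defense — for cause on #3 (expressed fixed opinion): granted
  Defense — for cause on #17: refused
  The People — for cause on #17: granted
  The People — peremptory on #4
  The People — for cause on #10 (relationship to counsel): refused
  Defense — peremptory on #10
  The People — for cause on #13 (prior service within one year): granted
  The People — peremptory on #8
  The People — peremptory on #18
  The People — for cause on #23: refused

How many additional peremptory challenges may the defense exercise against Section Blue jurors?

Defense peremptories so far: #7, #10 — 2 of 9 used, 7 left overall.
Against Section Blue: #10 — 1 used; per-section cap 4 leaves 3.
Binding limit: min(7, 3) = 3.

3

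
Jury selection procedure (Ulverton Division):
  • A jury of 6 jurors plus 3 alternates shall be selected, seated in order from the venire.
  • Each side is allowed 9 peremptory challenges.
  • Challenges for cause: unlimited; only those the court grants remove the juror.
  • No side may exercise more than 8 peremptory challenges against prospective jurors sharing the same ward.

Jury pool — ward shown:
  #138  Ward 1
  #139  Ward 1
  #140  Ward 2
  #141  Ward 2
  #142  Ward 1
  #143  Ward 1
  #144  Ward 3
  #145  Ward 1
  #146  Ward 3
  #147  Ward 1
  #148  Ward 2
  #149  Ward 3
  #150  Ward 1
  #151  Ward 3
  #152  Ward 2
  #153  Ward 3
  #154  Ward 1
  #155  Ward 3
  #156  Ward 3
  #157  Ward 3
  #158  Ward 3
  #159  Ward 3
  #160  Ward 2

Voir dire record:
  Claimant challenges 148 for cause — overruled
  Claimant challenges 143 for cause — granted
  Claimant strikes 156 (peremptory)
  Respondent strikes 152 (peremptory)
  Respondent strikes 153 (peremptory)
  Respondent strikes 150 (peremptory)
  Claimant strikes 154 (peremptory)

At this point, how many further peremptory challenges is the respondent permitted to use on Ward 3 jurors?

6

Respondent peremptories so far: #152, #153, #150 — 3 of 9 used, 6 left overall.
Against Ward 3: #153 — 1 used; per-ward cap 8 leaves 7.
Binding limit: min(6, 7) = 6.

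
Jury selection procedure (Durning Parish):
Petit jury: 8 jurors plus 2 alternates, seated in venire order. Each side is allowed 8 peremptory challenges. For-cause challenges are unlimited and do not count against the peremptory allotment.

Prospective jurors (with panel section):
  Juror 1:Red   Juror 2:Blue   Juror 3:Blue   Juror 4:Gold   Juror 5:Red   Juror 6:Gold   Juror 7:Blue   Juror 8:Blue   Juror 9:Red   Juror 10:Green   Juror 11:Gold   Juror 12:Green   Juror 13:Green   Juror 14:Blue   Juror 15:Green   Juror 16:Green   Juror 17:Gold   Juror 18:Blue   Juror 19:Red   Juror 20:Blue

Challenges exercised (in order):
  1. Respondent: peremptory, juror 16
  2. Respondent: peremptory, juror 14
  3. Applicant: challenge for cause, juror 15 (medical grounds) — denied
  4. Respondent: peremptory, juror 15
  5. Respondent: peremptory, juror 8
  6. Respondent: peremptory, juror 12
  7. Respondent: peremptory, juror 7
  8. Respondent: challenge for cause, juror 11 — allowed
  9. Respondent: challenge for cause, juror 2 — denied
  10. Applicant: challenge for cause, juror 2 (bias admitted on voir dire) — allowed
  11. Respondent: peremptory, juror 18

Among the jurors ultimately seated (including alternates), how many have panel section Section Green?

2

Removed: #2, #7, #8, #11, #12, #14, #15, #16, #18.
Seated (10 incl. alternates): #1, #3, #4, #5, #6, #9, #10, #13, #17, #19.
Of those, in Section Green: #10, #13 → 2.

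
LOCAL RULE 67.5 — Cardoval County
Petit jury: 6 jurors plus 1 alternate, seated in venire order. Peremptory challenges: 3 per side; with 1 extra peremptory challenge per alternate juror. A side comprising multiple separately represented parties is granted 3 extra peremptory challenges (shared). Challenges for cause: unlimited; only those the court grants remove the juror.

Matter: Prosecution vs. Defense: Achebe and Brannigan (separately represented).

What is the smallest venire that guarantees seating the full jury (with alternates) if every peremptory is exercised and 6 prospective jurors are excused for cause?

24

Seats to fill: 6 + 1 alternates = 7.
Peremptories — Prosecution: 3 + 1×1 = 4; Defense: 3 + 1×1 + 3 = 7; total 11.
For-cause removals: 6.
Minimum venire: 7 + 11 + 6 = 24.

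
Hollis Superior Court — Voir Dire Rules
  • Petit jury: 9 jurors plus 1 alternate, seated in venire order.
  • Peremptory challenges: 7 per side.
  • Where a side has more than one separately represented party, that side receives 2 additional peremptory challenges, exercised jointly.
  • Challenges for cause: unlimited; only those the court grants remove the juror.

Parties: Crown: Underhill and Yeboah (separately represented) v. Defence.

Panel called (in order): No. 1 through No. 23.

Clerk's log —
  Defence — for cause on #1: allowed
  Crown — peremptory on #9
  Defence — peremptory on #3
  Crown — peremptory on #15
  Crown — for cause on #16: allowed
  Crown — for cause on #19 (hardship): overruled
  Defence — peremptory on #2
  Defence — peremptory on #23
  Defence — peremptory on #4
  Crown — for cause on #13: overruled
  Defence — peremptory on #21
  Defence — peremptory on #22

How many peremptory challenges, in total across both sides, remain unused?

Crown allotment: 7 base + 2 multi-party = 9. Defence allotment: 7.
Crown peremptories used: #9, #15 — 2 (for-cause on #16, #19, #13 don't count).
Defence peremptories used: #3, #2, #23, #4, #21, #22 — 6 (the for-cause on #1 doesn't count).
Remaining: (9 − 2) + (7 − 6) = 8.

8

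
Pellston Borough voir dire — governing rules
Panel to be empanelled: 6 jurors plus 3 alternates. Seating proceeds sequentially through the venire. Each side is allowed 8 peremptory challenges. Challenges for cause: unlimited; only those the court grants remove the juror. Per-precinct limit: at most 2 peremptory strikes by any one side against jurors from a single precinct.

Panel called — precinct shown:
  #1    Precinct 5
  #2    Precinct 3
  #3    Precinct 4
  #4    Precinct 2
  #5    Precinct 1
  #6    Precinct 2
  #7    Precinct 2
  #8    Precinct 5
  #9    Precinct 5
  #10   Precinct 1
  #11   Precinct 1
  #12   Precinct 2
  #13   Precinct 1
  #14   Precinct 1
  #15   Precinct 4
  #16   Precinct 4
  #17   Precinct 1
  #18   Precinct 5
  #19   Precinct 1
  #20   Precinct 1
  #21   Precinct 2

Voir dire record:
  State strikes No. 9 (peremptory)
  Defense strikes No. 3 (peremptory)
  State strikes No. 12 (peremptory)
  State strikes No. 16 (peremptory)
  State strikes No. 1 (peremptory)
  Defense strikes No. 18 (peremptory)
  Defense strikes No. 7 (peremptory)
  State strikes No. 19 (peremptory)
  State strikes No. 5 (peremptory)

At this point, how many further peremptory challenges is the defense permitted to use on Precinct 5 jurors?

1

Defense peremptories so far: #3, #18, #7 — 3 of 8 used, 5 left overall.
Against Precinct 5: #18 — 1 used; per-precinct cap 2 leaves 1.
Binding limit: min(5, 1) = 1.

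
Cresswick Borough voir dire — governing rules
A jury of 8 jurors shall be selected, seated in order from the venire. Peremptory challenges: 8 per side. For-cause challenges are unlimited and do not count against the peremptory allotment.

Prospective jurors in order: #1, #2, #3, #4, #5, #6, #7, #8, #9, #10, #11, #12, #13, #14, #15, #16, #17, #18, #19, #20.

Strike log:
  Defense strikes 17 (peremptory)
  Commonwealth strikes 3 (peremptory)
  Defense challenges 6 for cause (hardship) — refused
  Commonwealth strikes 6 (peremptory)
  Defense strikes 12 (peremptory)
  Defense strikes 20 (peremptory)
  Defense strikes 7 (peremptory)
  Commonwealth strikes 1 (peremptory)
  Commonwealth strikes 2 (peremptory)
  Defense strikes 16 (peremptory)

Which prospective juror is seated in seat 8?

14

Removed: #1, #2, #3, #6, #7, #12, #16, #17, #20.
Filling seats in venire order through position 8: #4, #5, #8, #9, #10, #11, #13, #14.
So seat 8 is #14.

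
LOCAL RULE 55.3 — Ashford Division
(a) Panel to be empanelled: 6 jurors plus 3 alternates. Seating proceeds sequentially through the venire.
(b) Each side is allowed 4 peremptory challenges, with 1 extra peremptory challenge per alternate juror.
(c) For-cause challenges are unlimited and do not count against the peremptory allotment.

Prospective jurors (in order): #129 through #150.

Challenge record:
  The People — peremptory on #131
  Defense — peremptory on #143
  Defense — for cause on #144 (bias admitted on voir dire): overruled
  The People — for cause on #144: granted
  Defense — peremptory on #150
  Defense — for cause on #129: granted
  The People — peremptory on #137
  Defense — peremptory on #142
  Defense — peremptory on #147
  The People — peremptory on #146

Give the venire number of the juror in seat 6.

136

Removed: #129, #131, #137, #142, #143, #144, #146, #147, #150.
Seating in order: seats 1–6 → #130, #132, #133, #134, #135, #136; alternates → #138, #139, #140.
So seat 6 is #136.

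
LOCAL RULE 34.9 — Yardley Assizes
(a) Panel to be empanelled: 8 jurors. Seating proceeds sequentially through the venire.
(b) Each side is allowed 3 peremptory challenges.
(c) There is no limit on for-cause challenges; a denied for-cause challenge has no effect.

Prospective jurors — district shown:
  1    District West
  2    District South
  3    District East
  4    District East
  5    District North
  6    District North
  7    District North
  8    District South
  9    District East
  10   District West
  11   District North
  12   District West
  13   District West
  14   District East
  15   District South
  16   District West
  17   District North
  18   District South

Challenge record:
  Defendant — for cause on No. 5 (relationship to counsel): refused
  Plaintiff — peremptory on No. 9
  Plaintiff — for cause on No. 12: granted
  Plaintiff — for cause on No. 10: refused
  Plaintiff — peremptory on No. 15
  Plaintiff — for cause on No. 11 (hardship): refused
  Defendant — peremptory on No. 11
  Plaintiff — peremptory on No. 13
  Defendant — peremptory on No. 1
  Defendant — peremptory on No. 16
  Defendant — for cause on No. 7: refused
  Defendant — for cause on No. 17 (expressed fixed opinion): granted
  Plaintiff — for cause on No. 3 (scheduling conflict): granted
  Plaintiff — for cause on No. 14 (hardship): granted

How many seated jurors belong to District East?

Removed: #1, #3, #9, #11, #12, #13, #14, #15, #16, #17.
Seated jurors 1–8: #2, #4, #5, #6, #7, #8, #10, #18.
Of those, in District East: #4 → 1.

1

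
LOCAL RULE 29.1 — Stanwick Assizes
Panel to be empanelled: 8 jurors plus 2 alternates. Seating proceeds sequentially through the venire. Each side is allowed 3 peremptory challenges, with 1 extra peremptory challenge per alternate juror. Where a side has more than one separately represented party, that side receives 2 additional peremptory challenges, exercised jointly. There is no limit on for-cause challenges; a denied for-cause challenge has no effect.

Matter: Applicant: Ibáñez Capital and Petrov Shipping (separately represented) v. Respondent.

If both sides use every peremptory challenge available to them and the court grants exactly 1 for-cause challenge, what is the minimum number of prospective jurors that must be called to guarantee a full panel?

23

Seats to fill: 8 + 2 alternates = 10.
Peremptories — Applicant: 3 + 1×2 + 2 = 7; Respondent: 3 + 1×2 = 5; total 12.
For-cause removals: 1.
Minimum venire: 10 + 12 + 1 = 23.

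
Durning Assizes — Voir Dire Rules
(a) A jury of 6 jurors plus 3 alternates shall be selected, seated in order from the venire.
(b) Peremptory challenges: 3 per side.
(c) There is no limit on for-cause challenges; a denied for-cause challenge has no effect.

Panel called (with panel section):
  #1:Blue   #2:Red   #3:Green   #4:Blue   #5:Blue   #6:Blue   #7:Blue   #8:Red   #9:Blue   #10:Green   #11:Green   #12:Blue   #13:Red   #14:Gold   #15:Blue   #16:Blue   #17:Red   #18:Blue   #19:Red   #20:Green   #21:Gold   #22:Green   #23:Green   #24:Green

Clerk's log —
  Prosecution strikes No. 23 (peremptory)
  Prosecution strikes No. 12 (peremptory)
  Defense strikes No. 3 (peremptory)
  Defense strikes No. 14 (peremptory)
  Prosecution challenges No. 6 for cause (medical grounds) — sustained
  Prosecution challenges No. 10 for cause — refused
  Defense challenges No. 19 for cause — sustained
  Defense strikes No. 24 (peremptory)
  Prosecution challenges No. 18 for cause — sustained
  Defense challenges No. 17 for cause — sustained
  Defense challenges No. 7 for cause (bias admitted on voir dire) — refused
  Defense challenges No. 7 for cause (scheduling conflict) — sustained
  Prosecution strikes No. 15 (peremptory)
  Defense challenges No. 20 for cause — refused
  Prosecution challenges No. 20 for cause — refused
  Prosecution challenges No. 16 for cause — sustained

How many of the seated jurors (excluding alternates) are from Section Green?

0

Removed: #3, #6, #7, #12, #14, #15, #16, #17, #18, #19, #23, #24.
Seated jurors 1–6: #1, #2, #4, #5, #8, #9 (alternates #10, #11, #13 not counted).
None of those are in Section Green → 0.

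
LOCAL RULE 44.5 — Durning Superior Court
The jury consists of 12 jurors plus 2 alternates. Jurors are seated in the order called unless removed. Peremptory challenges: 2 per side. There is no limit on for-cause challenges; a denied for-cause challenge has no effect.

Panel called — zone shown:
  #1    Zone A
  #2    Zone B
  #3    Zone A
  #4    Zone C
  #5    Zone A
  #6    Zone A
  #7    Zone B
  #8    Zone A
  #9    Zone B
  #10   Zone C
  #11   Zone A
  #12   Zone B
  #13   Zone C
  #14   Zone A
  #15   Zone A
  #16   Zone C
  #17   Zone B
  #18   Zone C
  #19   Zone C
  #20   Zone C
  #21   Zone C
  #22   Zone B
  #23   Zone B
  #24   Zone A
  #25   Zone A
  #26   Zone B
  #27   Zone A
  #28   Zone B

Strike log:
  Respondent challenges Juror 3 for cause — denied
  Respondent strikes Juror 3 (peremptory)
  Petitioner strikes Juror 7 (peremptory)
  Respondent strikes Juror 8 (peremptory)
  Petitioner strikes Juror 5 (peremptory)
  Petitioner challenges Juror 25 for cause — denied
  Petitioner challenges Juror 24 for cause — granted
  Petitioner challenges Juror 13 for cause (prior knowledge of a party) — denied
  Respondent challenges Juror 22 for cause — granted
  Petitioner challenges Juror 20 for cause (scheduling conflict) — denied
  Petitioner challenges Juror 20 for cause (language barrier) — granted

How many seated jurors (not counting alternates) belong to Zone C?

Removed: #3, #5, #7, #8, #20, #22, #24.
Seated jurors 1–12: #1, #2, #4, #6, #9, #10, #11, #12, #13, #14, #15, #16 (alternates #17, #18 not counted).
Of those, in Zone C: #4, #10, #13, #16 → 4.

4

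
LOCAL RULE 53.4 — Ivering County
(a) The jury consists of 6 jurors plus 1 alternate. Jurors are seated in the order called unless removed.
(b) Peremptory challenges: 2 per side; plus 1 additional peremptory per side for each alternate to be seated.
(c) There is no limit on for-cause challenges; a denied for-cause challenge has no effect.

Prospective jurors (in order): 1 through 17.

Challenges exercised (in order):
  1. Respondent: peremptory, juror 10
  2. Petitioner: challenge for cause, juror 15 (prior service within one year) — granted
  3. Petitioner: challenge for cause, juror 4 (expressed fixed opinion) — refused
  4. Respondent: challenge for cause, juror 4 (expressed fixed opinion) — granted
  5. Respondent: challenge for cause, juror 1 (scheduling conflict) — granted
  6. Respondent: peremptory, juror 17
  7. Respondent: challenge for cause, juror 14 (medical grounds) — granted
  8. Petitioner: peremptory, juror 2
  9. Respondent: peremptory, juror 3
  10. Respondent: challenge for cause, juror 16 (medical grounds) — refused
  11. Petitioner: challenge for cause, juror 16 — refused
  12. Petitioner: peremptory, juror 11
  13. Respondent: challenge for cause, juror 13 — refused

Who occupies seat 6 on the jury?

Removed: #1, #2, #3, #4, #10, #11, #14, #15, #17. (#13, #16 stay — for-cause denied.)
Filling seats in venire order through position 6: #5, #6, #7, #8, #9, #12.
So seat 6 is #12.

12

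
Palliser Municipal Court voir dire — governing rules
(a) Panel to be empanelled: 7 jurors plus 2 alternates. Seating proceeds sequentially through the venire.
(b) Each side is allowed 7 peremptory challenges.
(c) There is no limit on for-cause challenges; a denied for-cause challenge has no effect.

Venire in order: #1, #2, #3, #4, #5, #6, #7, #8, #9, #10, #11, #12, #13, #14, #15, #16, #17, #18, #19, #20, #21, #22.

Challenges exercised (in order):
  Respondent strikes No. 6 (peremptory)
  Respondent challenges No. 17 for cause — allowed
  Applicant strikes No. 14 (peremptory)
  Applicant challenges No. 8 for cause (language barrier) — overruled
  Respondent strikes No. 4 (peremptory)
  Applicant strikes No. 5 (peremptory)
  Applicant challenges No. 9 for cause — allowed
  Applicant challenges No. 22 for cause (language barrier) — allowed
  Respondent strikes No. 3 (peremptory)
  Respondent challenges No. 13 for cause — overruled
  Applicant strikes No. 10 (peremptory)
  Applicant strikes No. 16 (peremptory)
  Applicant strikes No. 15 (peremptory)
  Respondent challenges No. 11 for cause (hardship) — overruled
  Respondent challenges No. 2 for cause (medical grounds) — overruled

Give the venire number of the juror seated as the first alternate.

Removed: #3, #4, #5, #6, #9, #10, #14, #15, #16, #17, #22. (#2, #8, #11, #13 stay — for-cause denied.)
Seating in order: seats 1–7 → #1, #2, #7, #8, #11, #12, #13; alternates → #18, #19.
So alternate 1 is #18.

18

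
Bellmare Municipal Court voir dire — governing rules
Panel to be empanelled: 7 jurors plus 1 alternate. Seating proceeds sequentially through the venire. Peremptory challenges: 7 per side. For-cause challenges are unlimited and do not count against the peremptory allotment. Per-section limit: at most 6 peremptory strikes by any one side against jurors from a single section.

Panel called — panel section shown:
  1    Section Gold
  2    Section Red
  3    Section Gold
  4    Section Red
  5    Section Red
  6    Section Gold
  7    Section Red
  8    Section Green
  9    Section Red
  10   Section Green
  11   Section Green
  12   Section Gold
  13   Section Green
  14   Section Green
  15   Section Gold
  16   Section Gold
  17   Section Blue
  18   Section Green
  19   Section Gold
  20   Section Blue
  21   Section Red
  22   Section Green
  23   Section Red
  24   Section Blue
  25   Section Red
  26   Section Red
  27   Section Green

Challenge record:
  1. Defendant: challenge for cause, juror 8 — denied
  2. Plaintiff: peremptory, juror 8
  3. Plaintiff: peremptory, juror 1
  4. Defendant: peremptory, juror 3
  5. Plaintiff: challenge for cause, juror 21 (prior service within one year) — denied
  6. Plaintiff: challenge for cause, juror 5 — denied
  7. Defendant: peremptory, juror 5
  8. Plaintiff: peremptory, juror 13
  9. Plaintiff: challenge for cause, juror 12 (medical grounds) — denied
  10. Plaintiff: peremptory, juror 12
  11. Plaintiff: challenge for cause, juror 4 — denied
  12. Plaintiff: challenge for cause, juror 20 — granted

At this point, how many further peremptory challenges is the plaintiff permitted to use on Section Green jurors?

3

Plaintiff peremptories so far: #8, #1, #13, #12 — 4 of 7 used, 3 left overall.
Against Section Green: #8, #13 — 2 used; per-section cap 6 leaves 4.
Binding limit: min(3, 4) = 3.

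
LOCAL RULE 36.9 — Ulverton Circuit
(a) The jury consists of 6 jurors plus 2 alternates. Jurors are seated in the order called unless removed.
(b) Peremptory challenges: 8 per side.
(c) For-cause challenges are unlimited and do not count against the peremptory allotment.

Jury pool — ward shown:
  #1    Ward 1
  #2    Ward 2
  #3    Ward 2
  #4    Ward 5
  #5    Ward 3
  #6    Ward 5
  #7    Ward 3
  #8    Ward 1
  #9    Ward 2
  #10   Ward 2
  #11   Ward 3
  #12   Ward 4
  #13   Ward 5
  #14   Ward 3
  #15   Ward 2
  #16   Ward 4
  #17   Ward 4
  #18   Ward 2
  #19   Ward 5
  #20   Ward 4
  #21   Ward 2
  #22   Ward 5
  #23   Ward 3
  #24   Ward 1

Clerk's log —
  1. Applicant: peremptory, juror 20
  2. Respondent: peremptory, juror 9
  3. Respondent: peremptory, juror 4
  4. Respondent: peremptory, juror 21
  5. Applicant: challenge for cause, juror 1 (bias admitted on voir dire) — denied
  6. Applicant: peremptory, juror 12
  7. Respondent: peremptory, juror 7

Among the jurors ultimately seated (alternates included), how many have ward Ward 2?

Removed: #4, #7, #9, #12, #20, #21.
Seated (8 incl. alternates): #1, #2, #3, #5, #6, #8, #10, #11.
Of those, in Ward 2: #2, #3, #10 → 3.

3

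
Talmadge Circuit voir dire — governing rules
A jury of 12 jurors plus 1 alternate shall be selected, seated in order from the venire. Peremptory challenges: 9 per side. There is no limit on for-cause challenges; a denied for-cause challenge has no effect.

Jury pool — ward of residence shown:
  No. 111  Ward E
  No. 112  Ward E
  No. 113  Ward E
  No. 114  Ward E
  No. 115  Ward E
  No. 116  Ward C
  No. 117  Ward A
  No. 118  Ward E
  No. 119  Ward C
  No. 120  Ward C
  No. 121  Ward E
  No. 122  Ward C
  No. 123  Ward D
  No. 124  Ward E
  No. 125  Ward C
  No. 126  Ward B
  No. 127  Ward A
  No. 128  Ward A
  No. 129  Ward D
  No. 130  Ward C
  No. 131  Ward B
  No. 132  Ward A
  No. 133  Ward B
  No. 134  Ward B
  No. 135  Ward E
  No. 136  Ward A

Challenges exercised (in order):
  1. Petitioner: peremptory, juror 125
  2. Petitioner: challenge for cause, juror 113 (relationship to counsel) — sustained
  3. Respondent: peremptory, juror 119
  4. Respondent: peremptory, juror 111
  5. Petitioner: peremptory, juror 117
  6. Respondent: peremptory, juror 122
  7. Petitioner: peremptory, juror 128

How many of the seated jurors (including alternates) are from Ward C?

Removed: #111, #113, #117, #119, #122, #125, #128.
Seated (13 incl. alternates): #112, #114, #115, #116, #118, #120, #121, #123, #124, #126, #127, #129, #130.
Of those, in Ward C: #116, #120, #130 → 3.

3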